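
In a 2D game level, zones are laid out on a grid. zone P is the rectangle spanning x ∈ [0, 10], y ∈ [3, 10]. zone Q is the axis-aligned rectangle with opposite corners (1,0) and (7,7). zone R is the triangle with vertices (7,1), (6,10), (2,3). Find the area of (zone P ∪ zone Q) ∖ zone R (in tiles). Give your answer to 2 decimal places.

66.50

|zone P ∪ zone Q| = 88.
|(zone P ∪ zone Q) ∩ zone R| = 21.5.
|(zone P ∪ zone Q) ∖ zone R| = 88 − 21.5 = 66.50.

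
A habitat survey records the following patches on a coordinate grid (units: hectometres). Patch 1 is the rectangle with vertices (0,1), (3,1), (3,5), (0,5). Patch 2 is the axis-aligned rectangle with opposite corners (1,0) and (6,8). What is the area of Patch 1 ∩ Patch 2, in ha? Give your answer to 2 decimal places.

|Patch 1∩Patch 2|: x∈[1,3], y∈[1,5] → 2·4 = 8.

8.00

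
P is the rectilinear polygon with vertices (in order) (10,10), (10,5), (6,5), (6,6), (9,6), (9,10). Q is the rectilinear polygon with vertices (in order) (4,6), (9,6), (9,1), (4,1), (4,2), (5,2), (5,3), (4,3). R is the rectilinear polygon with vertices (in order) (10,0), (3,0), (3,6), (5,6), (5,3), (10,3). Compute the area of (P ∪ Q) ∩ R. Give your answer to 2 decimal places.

12.00

|P ∪ Q| = 29.
|(P ∪ Q) ∩ R| = 12.00.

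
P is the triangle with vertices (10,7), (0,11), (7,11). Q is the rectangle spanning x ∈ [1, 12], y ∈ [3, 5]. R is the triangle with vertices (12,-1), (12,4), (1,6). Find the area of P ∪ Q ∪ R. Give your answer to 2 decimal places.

50.54

By inclusion–exclusion:
Individual areas: |P| = 14, |Q| = 22, |R| = 27.5.
|P∩Q| = 0.
|P∩R| = 0.
|Q∩R| = 12.9643.
|P∩Q∩R| = 0.
|P ∪ Q ∪ R| = 63.5 − 12.9643 + 0 = 50.54.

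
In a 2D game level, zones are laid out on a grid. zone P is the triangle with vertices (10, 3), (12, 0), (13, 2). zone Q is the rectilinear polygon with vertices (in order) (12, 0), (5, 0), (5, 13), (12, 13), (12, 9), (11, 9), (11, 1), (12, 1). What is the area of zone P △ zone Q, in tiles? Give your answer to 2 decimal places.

84.67

|zone P| = 3.5, |zone Q| = 83, |zone P∩zone Q| = 0.9167.
|zone P △ zone Q| = |zone P| + |zone Q| − 2·|zone P∩zone Q| = 3.5 + 83 − 1.8333 = 84.67.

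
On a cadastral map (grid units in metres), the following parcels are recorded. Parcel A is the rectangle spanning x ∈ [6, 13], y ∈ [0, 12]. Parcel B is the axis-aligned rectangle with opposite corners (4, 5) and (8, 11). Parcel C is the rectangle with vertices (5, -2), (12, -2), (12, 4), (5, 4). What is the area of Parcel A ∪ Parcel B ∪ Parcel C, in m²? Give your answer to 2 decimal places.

By inclusion–exclusion:
Individual areas: |Parcel A| = 84, |Parcel B| = 24, |Parcel C| = 42.
|Parcel A∩Parcel B|: x∈[6,8], y∈[5,11] → 2·6 = 12.
|Parcel A∩Parcel C|: x∈[6,12], y∈[0,4] → 6·4 = 24.
|Parcel B∩Parcel C| = 0 (no overlap).
|Parcel A∩Parcel B∩Parcel C| = 0.
|Parcel A ∪ Parcel B ∪ Parcel C| = 150 − 36 + 0 = 114.00.

114.00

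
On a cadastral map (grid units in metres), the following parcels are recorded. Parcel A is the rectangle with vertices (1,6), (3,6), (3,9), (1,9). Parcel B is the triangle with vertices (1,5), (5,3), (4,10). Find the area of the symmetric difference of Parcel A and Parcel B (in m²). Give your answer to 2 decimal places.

|Parcel A| = 6, |Parcel B| = 13, |Parcel A∩Parcel B| = 1.6333.
|Parcel A △ Parcel B| = |Parcel A| + |Parcel B| − 2·|Parcel A∩Parcel B| = 6 + 13 − 3.2667 = 15.73.

15.73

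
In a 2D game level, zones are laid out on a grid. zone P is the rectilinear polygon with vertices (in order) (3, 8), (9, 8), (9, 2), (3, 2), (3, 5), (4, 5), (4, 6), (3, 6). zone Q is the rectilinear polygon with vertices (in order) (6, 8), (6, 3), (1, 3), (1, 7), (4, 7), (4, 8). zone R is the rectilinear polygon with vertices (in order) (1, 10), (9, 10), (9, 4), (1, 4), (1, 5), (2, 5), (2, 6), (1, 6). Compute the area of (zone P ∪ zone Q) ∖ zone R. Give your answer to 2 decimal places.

15.00

|zone P ∪ zone Q| = 44.
|(zone P ∪ zone Q) ∩ zone R| = 29.
|(zone P ∪ zone Q) ∖ zone R| = 44 − 29 = 15.00.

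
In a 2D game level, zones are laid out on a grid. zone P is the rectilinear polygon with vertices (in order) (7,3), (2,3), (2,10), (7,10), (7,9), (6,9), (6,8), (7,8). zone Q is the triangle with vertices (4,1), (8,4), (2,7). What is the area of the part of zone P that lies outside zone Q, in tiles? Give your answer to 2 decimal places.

|zone P| = 34, |zone P∩zone Q| = 11.0417.
|zone P ∖ zone Q| = |zone P| − |zone P∩zone Q| = 34 − 11.0417 = 22.96.

22.96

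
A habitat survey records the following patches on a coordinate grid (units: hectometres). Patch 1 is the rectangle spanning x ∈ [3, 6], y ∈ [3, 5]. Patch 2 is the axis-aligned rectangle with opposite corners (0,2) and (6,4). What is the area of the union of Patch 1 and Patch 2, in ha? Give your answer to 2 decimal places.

By inclusion–exclusion:
Individual areas: |Patch 1| = 6, |Patch 2| = 12.
|Patch 1∩Patch 2|: x∈[3,6], y∈[3,4] → 3·1 = 3.
|Patch 1 ∪ Patch 2| = 18 − 3 = 15.00.

15.00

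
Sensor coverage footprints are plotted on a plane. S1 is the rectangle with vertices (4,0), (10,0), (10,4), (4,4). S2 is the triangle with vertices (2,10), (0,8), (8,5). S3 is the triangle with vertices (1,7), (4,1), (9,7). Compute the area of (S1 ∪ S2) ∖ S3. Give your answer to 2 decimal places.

|S1 ∪ S2| = 35.
|(S1 ∪ S2) ∩ S3| = 6.6375.
|(S1 ∪ S2) ∖ S3| = 35 − 6.6375 = 28.36.

28.36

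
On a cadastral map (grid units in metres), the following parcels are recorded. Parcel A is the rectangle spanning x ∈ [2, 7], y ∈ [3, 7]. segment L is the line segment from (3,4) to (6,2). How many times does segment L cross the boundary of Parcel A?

1

The segment meets the boundary at (4.5,3).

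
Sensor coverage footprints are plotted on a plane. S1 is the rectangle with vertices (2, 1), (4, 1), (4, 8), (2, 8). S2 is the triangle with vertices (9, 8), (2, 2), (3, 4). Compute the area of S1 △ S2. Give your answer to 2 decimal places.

14.76

|S1| = 14, |S2| = 4, |S1∩S2| = 1.619.
|S1 △ S2| = |S1| + |S2| − 2·|S1∩S2| = 14 + 4 − 3.2381 = 14.76.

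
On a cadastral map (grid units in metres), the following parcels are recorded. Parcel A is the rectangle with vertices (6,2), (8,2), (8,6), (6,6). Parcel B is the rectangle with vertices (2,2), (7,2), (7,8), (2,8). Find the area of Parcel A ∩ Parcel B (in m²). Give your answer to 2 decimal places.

|Parcel A∩Parcel B|: x∈[6,7], y∈[2,6] → 1·4 = 4.

4.00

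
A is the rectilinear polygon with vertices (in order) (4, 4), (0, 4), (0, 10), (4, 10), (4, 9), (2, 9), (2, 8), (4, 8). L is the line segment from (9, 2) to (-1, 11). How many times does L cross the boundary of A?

The segment meets the boundary at (2,8.3), (2.333,8), (0.111,10), (4,6.5).

4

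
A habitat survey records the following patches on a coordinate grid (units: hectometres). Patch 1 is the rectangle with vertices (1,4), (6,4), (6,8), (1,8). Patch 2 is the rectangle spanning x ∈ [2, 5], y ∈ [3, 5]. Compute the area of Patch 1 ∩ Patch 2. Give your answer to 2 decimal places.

3.00

|Patch 1∩Patch 2|: x∈[2,5], y∈[4,5] → 3·1 = 3.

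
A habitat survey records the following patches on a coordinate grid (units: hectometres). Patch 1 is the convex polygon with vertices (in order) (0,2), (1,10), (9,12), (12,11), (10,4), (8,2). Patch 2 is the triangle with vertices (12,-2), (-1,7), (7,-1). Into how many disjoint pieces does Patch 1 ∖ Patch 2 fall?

2

Patch 1 ∖ Patch 2 splits into 2 disjoint pieces (area 7.1111, area 79.1657).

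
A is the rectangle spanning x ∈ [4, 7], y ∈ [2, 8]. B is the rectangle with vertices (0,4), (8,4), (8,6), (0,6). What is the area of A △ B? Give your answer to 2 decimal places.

|A∩B|: x∈[4,7], y∈[4,6] → 3·2 = 6.
|A △ B| = |A| + |B| − 2·|A∩B| = 18 + 16 − 12 = 22.00.

22.00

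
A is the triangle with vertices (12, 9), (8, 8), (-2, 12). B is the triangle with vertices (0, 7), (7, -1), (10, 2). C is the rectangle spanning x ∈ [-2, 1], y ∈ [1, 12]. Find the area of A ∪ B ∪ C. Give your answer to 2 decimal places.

By inclusion–exclusion:
Individual areas: |A| = 13, |B| = 22.5, |C| = 33.
|A∩B| = 0.
|A∩C| = 0.8357.
|B∩C| = 0.3214.
|A∩B∩C| = 0.
|A ∪ B ∪ C| = 68.5 − 1.1571 + 0 = 67.34.

67.34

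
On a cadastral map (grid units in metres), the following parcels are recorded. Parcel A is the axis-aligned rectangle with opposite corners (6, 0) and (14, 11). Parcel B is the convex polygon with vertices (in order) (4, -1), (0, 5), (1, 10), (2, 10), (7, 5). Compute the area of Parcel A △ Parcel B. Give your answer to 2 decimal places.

|Parcel A| = 88, |Parcel B| = 41, |Parcel A∩Parcel B| = 1.5.
|Parcel A △ Parcel B| = |Parcel A| + |Parcel B| − 2·|Parcel A∩Parcel B| = 88 + 41 − 3 = 126.00.

126.00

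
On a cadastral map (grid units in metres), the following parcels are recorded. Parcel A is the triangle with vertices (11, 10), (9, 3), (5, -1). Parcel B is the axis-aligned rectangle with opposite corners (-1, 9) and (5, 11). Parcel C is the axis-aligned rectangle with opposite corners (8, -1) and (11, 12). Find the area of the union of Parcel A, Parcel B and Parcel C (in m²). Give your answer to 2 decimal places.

By inclusion–exclusion:
Individual areas: |Parcel A| = 10, |Parcel B| = 12, |Parcel C| = 39.
|Parcel A∩Parcel B| = 0.
|Parcel A∩Parcel C| = 6.25.
|Parcel B∩Parcel C| = 0 (no overlap).
|Parcel A∩Parcel B∩Parcel C| = 0.
|Parcel A ∪ Parcel B ∪ Parcel C| = 61 − 6.25 + 0 = 54.75.

54.75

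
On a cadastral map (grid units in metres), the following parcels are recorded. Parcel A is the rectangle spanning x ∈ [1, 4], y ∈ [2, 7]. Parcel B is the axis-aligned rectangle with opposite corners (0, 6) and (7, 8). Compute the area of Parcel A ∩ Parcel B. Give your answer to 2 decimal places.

3.00

|Parcel A∩Parcel B|: x∈[1,4], y∈[6,7] → 3·1 = 3.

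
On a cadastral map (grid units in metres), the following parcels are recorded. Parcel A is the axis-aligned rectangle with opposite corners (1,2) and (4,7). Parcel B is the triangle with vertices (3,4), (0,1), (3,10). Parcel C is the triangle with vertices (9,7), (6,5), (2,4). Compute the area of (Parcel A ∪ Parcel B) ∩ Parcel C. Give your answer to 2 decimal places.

The region (Parcel A ∪ Parcel B) ∩ Parcel C is the polygon with vertices (4,4.5), (2,4), (4,4.857).
By the shoelace formula its area is 0.36.

0.36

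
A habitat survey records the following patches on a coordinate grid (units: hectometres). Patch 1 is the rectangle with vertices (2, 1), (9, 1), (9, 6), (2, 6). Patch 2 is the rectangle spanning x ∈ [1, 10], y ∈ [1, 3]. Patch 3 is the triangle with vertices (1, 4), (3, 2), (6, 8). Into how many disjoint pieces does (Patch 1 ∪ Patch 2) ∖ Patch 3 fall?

(Patch 1 ∪ Patch 2) ∖ Patch 3 splits into 2 disjoint pieces (area 0.9, area 31.5).

2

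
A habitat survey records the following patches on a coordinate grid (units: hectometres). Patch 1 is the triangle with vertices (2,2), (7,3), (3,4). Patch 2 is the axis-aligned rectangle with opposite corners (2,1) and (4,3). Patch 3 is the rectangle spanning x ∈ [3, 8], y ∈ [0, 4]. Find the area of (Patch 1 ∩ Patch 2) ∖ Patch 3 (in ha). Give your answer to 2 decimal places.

|Patch 1 ∩ Patch 2| = 1.35.
|(Patch 1 ∩ Patch 2) ∩ Patch 3| = 0.7.
|(Patch 1 ∩ Patch 2) ∖ Patch 3| = 1.35 − 0.7 = 0.65.

0.65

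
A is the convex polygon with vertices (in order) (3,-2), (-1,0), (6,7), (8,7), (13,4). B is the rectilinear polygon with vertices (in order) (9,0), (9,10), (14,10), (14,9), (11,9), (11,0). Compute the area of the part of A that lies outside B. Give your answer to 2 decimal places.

|A| = 60, |A∩B| = 7.2.
|A ∖ B| = |A| − |A∩B| = 60 − 7.2 = 52.80.

52.80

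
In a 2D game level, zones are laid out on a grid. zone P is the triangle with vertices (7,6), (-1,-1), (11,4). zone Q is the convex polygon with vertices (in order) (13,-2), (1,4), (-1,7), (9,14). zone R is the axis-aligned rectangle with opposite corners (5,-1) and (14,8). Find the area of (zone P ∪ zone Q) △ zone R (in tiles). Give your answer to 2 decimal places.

|zone P ∪ zone Q| = 112.5455.
|(zone P ∪ zone Q) ∩ zone R| = 50.7614.
|(zone P ∪ zone Q) △ zone R| = 112.5455 + 81 − 101.5227 = 92.02.

92.02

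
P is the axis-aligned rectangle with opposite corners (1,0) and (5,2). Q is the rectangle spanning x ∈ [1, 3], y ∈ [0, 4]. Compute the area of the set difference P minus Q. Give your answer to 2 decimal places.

4.00

|P∩Q|: x∈[1,3], y∈[0,2] → 2·2 = 4.
|P| = 8.
|P ∖ Q| = |P| − |P∩Q| = 8 − 4 = 4.00.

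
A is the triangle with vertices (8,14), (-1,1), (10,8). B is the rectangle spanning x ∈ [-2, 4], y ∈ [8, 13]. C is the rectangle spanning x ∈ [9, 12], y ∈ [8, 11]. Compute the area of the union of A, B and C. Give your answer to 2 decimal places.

77.48

By inclusion–exclusion:
Individual areas: |A| = 40, |B| = 30, |C| = 9.
|A∩B| = 0.0171.
|A∩C| = 1.5.
|B∩C| = 0 (no overlap).
|A∩B∩C| = 0.
|A ∪ B ∪ C| = 79 − 1.5171 + 0 = 77.48.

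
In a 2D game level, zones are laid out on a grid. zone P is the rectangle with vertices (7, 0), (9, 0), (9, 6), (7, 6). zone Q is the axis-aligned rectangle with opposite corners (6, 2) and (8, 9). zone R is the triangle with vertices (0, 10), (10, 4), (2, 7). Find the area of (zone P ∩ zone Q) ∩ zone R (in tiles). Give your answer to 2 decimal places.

0.56

The region (zone P ∩ zone Q) ∩ zone R is the polygon with vertices (8,4.75), (7,5.125), (7,5.8), (8,5.2).
By the shoelace formula its area is 0.56.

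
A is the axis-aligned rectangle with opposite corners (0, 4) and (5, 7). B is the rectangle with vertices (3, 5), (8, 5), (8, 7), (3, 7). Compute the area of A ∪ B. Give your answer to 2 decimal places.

21.00

By inclusion–exclusion:
Individual areas: |A| = 15, |B| = 10.
|A∩B|: x∈[3,5], y∈[5,7] → 2·2 = 4.
|A ∪ B| = 25 − 4 = 21.00.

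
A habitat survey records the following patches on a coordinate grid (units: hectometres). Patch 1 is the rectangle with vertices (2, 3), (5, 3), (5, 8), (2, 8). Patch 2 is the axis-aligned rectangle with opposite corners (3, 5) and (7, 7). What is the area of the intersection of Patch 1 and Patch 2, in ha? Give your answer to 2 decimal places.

|Patch 1∩Patch 2|: x∈[3,5], y∈[5,7] → 2·2 = 4.

4.00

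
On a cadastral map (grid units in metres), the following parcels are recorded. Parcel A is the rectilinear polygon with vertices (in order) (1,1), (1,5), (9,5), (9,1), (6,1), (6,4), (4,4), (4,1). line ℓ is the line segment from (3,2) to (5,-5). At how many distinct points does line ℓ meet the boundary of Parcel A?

1

The segment meets the boundary at (3.286,1).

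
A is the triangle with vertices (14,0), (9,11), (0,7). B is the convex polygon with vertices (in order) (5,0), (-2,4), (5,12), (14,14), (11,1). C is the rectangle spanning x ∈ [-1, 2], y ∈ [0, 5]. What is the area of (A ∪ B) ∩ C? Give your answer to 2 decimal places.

The region (A ∪ B) ∩ C is the polygon with vertices (-1,3.429), (-1,5), (2,5), (2,1.714).
By the shoelace formula its area is 7.29.

7.29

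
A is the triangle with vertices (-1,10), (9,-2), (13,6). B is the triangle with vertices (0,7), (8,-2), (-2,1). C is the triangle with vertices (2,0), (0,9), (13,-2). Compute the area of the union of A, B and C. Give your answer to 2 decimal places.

111.44

By inclusion–exclusion:
Individual areas: |A| = 64, |B| = 33, |C| = 47.5.
|A∩B| = 0.
|A∩C| = 17.7562.
|B∩C| = 15.3034.
|A∩B∩C| = 0.
|A ∪ B ∪ C| = 144.5 − 33.0597 + 0 = 111.44.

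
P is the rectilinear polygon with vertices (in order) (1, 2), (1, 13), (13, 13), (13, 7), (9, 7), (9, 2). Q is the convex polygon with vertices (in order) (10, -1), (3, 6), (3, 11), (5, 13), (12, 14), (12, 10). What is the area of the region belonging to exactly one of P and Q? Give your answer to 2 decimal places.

57.64

|P| = 112, |Q| = 92, |P∩Q| = 73.1818.
|P △ Q| = |P| + |Q| − 2·|P∩Q| = 112 + 92 − 146.3636 = 57.64.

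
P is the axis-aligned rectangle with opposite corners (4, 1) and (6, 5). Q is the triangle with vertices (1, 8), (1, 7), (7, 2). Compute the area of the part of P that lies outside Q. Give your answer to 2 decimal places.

7.33

|P| = 8, |P∩Q| = 0.6667.
|P ∖ Q| = |P| − |P∩Q| = 8 − 0.6667 = 7.33.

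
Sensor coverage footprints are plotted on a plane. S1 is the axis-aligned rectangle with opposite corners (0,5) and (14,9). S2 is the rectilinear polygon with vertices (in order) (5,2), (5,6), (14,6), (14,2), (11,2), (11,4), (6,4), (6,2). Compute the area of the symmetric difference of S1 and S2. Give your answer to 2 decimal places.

64.00

|S1| = 56, |S2| = 26, |S1∩S2| = 9.
|S1 △ S2| = |S1| + |S2| − 2·|S1∩S2| = 56 + 26 − 18 = 64.00.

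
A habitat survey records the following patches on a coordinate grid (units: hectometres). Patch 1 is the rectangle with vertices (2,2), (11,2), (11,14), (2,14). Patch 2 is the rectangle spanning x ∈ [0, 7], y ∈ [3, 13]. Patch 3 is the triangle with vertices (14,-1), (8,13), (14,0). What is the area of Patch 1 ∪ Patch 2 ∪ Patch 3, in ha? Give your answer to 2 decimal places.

130.25

By inclusion–exclusion:
Individual areas: |Patch 1| = 108, |Patch 2| = 70, |Patch 3| = 3.
|Patch 1∩Patch 2|: x∈[2,7], y∈[3,13] → 5·10 = 50.
|Patch 1∩Patch 3| = 0.75.
|Patch 2∩Patch 3| = 0.
|Patch 1∩Patch 2∩Patch 3| = 0.
|Patch 1 ∪ Patch 2 ∪ Patch 3| = 181 − 50.75 + 0 = 130.25.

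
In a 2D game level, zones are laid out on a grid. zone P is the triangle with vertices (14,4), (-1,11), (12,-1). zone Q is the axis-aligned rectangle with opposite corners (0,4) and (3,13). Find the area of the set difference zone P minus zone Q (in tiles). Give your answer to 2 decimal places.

|zone P| = 44.5, |zone P∩zone Q| = 3.4231.
|zone P ∖ zone Q| = |zone P| − |zone P∩zone Q| = 44.5 − 3.4231 = 41.08.

41.08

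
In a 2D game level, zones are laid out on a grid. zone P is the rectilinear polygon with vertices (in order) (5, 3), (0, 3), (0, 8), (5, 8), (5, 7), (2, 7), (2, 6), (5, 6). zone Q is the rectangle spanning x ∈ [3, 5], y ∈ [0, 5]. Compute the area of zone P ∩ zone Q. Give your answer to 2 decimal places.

The intersection is the polygon with vertices (3,3), (3,5), (5,5), (5,3).
By the shoelace formula its area is 4.00.

4.00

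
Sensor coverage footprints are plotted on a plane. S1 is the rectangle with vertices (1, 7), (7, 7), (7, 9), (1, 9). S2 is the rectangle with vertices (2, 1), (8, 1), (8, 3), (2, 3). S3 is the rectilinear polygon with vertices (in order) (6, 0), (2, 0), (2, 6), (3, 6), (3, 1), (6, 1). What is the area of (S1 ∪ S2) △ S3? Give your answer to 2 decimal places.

|S1 ∪ S2| = 24.
|(S1 ∪ S2) ∩ S3| = 2.
|(S1 ∪ S2) △ S3| = 24 + 9 − 4 = 29.00.

29.00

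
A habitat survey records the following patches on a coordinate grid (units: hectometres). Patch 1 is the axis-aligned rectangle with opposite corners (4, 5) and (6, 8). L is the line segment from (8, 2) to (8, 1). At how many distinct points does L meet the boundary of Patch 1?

The segment lies entirely outside Patch 1 and never meets its boundary.

0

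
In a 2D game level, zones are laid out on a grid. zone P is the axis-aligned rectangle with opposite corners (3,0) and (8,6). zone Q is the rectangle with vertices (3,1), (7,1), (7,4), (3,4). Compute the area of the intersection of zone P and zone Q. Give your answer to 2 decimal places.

|zone P∩zone Q|: x∈[3,7], y∈[1,4] → 4·3 = 12.

12.00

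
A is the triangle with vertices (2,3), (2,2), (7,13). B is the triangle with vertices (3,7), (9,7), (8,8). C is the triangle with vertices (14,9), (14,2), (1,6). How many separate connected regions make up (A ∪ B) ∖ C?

2

(A ∪ B) ∖ C splits into 2 disjoint pieces (area 1.1478, area 2.5776).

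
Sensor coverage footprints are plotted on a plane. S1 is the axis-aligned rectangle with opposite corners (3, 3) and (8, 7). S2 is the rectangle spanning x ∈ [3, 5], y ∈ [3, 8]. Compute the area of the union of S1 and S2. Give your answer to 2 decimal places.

22.00

By inclusion–exclusion:
Individual areas: |S1| = 20, |S2| = 10.
|S1∩S2|: x∈[3,5], y∈[3,7] → 2·4 = 8.
|S1 ∪ S2| = 30 − 8 = 22.00.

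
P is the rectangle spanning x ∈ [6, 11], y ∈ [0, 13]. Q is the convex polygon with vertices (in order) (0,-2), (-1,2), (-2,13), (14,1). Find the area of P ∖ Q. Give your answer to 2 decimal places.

|P| = 65, |P∩Q| = 25.3274.
|P ∖ Q| = |P| − |P∩Q| = 65 − 25.3274 = 39.67.

39.67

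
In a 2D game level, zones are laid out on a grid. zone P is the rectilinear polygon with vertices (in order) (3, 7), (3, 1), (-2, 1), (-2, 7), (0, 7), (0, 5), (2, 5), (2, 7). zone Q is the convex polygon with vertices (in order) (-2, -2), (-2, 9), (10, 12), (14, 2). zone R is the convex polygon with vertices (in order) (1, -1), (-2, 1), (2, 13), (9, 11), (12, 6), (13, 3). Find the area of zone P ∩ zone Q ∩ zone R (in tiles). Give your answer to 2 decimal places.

20.00

The intersection is the polygon with vertices (-2,1), (0,7), (0,5), (2,5), (2,7), (3,7), (3,1).
By the shoelace formula its area is 20.00.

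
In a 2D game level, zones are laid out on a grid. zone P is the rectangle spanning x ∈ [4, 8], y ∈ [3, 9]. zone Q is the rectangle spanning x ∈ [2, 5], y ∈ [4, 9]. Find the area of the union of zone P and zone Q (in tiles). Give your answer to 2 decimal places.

34.00

By inclusion–exclusion:
Individual areas: |zone P| = 24, |zone Q| = 15.
|zone P∩zone Q|: x∈[4,5], y∈[4,9] → 1·5 = 5.
|zone P ∪ zone Q| = 39 − 5 = 34.00.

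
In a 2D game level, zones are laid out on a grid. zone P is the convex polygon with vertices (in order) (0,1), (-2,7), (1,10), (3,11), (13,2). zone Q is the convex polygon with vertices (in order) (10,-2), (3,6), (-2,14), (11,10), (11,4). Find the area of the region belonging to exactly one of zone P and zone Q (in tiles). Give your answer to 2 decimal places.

|zone P| = 84, |zone Q| = 91, |zone P∩zone Q| = 43.103.
|zone P △ zone Q| = |zone P| + |zone Q| − 2·|zone P∩zone Q| = 84 + 91 − 86.2061 = 88.79.

88.79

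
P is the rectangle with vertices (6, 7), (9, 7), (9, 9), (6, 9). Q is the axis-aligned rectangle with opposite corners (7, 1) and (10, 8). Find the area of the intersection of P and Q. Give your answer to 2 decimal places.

|P∩Q|: x∈[7,9], y∈[7,8] → 2·1 = 2.

2.00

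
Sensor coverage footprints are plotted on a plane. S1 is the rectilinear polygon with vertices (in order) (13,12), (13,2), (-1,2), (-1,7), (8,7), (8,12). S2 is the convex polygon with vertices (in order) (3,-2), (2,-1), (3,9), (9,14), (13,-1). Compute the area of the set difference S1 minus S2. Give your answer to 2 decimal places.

|S1| = 95, |S1∩S2| = 55.9167.
|S1 ∖ S2| = |S1| − |S1∩S2| = 95 − 55.9167 = 39.08.

39.08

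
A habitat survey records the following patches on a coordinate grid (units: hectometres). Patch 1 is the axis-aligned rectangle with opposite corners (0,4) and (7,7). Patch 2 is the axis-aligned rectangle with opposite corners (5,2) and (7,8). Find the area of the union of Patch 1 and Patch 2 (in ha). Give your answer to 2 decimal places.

By inclusion–exclusion:
Individual areas: |Patch 1| = 21, |Patch 2| = 12.
|Patch 1∩Patch 2|: x∈[5,7], y∈[4,7] → 2·3 = 6.
|Patch 1 ∪ Patch 2| = 33 − 6 = 27.00.

27.00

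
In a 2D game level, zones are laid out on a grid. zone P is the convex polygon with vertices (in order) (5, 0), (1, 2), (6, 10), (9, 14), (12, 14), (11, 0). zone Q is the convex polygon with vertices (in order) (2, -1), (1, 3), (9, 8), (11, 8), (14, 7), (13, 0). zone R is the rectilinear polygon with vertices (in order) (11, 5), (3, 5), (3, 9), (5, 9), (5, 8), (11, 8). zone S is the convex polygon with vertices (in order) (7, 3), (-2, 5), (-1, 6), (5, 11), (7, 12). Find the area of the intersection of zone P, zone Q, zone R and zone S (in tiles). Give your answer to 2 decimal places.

The intersection is the polygon with vertices (4.2,5), (7,6.75), (7,5).
By the shoelace formula its area is 2.45.

2.45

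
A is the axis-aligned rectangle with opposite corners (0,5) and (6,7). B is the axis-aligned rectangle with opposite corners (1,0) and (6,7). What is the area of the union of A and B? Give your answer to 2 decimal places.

37.00

By inclusion–exclusion:
Individual areas: |A| = 12, |B| = 35.
|A∩B|: x∈[1,6], y∈[5,7] → 5·2 = 10.
|A ∪ B| = 47 − 10 = 37.00.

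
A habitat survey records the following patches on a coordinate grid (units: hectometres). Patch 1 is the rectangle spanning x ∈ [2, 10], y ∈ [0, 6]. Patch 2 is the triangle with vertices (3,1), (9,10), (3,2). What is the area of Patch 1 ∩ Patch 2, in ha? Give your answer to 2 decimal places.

The intersection is the polygon with vertices (6.333,6), (3,1), (3,2), (6,6).
By the shoelace formula its area is 2.33.

2.33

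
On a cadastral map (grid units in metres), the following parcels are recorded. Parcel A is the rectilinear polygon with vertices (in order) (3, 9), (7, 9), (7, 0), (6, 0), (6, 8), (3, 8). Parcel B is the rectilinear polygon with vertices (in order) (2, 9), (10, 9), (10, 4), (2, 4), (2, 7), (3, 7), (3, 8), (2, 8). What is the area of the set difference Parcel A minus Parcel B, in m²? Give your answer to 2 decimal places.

4.00

|Parcel A| = 12, |Parcel A∩Parcel B| = 8.
|Parcel A ∖ Parcel B| = |Parcel A| − |Parcel A∩Parcel B| = 12 − 8 = 4.00.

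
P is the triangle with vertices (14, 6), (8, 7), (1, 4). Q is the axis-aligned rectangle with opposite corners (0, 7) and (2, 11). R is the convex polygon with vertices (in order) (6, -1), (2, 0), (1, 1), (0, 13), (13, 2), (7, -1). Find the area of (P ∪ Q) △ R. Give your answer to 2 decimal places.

|P ∪ Q| = 20.5.
|(P ∪ Q) ∩ R| = 13.831.
|(P ∪ Q) △ R| = 20.5 + 90 − 27.662 = 82.84.

82.84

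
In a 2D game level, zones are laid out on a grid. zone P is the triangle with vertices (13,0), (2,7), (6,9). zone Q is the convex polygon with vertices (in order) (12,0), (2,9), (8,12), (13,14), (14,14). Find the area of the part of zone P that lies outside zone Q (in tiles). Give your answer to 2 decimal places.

6.41

|zone P| = 25, |zone P∩zone Q| = 18.5909.
|zone P ∖ zone Q| = |zone P| − |zone P∩zone Q| = 25 − 18.5909 = 6.41.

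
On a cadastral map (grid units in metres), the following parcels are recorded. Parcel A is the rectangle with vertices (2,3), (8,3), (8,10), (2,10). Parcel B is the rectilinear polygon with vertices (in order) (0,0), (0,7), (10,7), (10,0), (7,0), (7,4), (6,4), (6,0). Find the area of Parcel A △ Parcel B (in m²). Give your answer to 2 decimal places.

|Parcel A| = 42, |Parcel B| = 66, |Parcel A∩Parcel B| = 23.
|Parcel A △ Parcel B| = |Parcel A| + |Parcel B| − 2·|Parcel A∩Parcel B| = 42 + 66 − 46 = 62.00.

62.00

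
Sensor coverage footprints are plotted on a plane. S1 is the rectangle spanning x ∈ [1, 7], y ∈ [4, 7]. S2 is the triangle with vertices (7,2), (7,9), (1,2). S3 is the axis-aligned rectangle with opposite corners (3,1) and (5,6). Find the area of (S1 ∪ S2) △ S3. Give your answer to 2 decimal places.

|S1 ∪ S2| = 30.
|(S1 ∪ S2) ∩ S3| = 8.
|(S1 ∪ S2) △ S3| = 30 + 10 − 16 = 24.00.

24.00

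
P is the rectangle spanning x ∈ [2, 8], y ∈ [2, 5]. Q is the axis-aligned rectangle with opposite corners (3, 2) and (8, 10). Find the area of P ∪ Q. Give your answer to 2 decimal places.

43.00

By inclusion–exclusion:
Individual areas: |P| = 18, |Q| = 40.
|P∩Q|: x∈[3,8], y∈[2,5] → 5·3 = 15.
|P ∪ Q| = 58 − 15 = 43.00.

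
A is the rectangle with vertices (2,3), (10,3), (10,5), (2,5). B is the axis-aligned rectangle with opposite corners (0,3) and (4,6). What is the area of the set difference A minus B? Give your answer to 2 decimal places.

12.00

|A∩B|: x∈[2,4], y∈[3,5] → 2·2 = 4.
|A| = 16.
|A ∖ B| = |A| − |A∩B| = 16 − 4 = 12.00.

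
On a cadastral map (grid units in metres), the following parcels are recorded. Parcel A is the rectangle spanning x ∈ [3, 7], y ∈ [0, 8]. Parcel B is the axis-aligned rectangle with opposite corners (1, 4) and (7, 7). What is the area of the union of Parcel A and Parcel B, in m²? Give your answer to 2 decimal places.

38.00

By inclusion–exclusion:
Individual areas: |Parcel A| = 32, |Parcel B| = 18.
|Parcel A∩Parcel B|: x∈[3,7], y∈[4,7] → 4·3 = 12.
|Parcel A ∪ Parcel B| = 50 − 12 = 38.00.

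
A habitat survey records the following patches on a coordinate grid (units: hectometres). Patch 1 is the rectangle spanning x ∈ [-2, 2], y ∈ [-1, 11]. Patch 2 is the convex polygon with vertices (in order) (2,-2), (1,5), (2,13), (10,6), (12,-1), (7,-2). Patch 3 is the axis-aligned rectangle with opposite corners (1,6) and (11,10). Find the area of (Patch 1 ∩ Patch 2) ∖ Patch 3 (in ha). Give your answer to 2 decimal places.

4.68

|Patch 1 ∩ Patch 2| = 7.1786.
|(Patch 1 ∩ Patch 2) ∩ Patch 3| = 2.5.
|(Patch 1 ∩ Patch 2) ∖ Patch 3| = 7.1786 − 2.5 = 4.68.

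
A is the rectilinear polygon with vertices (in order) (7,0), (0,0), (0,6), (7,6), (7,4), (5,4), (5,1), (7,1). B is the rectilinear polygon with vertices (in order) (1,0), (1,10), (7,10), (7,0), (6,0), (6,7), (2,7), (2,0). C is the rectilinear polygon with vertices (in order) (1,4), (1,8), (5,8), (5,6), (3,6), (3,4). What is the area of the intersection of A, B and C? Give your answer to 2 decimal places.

The intersection is the polygon with vertices (1,6), (2,6), (2,4), (1,4).
By the shoelace formula its area is 2.00.

2.00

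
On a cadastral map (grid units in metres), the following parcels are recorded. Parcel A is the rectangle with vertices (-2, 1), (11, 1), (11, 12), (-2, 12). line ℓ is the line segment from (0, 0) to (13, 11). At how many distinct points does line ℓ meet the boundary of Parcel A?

The segment meets the boundary at (1.182,1), (11,9.308).

2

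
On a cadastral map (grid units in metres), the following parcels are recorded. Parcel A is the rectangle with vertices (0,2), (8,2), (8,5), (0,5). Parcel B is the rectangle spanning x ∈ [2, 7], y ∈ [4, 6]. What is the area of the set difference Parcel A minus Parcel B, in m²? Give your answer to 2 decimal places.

|Parcel A∩Parcel B|: x∈[2,7], y∈[4,5] → 5·1 = 5.
|Parcel A| = 24.
|Parcel A ∖ Parcel B| = |Parcel A| − |Parcel A∩Parcel B| = 24 − 5 = 19.00.

19.00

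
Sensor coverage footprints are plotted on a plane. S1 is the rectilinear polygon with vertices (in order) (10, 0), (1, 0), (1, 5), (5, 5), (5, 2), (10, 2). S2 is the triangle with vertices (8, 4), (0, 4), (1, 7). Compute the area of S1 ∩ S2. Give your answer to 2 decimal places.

4.00

The intersection is the polygon with vertices (1,5), (5,5), (5,4), (1,4).
By the shoelace formula its area is 4.00.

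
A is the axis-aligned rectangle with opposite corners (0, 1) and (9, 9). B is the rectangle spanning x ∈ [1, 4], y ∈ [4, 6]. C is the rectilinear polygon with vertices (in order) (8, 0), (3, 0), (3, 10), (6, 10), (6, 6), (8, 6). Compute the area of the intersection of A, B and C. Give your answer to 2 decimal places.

The intersection is the polygon with vertices (4,6), (4,4), (3,4), (3,6).
By the shoelace formula its area is 2.00.

2.00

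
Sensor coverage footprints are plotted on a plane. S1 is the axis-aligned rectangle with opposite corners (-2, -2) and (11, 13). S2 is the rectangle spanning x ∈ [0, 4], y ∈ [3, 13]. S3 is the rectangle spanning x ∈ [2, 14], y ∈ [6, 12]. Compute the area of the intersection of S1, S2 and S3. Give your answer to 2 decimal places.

The intersection is the polygon with vertices (4,6), (2,6), (2,12), (4,12).
By the shoelace formula its area is 12.00.

12.00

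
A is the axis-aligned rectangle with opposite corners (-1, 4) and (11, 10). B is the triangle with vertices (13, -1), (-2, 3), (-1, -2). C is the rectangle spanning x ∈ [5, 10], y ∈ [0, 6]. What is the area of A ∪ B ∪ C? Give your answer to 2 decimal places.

125.09

By inclusion–exclusion:
Individual areas: |A| = 72, |B| = 35.5, |C| = 30.
|A∩B| = 0.
|A∩C|: x∈[5,10], y∈[4,6] → 5·2 = 10.
|B∩C| = 2.4083.
|A∩B∩C| = 0.
|A ∪ B ∪ C| = 137.5 − 12.4083 + 0 = 125.09.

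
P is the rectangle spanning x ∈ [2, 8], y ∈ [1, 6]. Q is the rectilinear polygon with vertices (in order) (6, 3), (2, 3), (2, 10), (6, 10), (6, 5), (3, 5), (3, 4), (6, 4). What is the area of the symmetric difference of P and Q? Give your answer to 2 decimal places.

37.00

|P| = 30, |Q| = 25, |P∩Q| = 9.
|P △ Q| = |P| + |Q| − 2·|P∩Q| = 30 + 25 − 18 = 37.00.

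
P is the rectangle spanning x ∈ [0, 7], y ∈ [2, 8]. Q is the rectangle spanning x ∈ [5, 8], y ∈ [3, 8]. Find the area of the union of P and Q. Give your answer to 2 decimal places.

47.00

By inclusion–exclusion:
Individual areas: |P| = 42, |Q| = 15.
|P∩Q|: x∈[5,7], y∈[3,8] → 2·5 = 10.
|P ∪ Q| = 57 − 10 = 47.00.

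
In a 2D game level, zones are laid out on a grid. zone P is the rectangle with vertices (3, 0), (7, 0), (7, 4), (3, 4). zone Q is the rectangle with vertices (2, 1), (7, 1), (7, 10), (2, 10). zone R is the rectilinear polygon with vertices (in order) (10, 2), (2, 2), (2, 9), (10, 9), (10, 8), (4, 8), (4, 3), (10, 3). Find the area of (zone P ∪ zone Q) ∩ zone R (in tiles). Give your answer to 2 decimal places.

The region (zone P ∪ zone Q) ∩ zone R is the polygon with vertices (2,9), (7,9), (7,8), (4,8), (4,3), (7,3), (7,2), (2,2).
By the shoelace formula its area is 20.00.

20.00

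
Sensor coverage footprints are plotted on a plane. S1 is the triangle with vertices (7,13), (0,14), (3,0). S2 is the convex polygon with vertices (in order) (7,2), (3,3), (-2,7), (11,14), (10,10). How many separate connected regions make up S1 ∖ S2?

2

S1 ∖ S2 splits into 2 disjoint pieces (area 21.1537, area 2.4495).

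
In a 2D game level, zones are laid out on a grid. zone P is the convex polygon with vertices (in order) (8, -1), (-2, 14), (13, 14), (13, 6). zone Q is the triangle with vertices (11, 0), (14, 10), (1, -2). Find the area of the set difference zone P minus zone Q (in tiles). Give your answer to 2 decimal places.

|zone P| = 132.5, |zone P∩zone Q| = 27.2726.
|zone P ∖ zone Q| = |zone P| − |zone P∩zone Q| = 132.5 − 27.2726 = 105.23.

105.23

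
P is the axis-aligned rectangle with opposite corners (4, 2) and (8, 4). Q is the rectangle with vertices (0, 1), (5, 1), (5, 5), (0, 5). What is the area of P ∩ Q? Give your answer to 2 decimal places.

|P∩Q|: x∈[4,5], y∈[2,4] → 1·2 = 2.

2.00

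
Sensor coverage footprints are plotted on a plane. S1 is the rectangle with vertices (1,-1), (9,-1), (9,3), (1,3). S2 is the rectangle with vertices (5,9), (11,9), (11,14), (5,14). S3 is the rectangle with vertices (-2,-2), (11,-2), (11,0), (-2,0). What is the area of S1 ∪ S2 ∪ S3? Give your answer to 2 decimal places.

80.00

By inclusion–exclusion:
Individual areas: |S1| = 32, |S2| = 30, |S3| = 26.
|S1∩S2| = 0 (no overlap).
|S1∩S3|: x∈[1,9], y∈[-1,0] → 8·1 = 8.
|S2∩S3| = 0 (no overlap).
|S1∩S2∩S3| = 0.
|S1 ∪ S2 ∪ S3| = 88 − 8 + 0 = 80.00.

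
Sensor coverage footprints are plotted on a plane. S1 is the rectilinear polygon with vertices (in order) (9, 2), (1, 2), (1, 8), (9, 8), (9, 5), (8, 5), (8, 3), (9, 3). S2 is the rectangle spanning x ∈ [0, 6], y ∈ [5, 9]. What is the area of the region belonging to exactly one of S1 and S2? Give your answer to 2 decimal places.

|S1| = 46, |S2| = 24, |S1∩S2| = 15.
|S1 △ S2| = |S1| + |S2| − 2·|S1∩S2| = 46 + 24 − 30 = 40.00.

40.00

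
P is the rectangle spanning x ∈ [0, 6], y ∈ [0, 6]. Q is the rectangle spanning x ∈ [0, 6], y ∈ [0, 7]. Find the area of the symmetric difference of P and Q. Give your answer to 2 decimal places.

|P∩Q|: x∈[0,6], y∈[0,6] → 6·6 = 36.
|P △ Q| = |P| + |Q| − 2·|P∩Q| = 36 + 42 − 72 = 6.00.

6.00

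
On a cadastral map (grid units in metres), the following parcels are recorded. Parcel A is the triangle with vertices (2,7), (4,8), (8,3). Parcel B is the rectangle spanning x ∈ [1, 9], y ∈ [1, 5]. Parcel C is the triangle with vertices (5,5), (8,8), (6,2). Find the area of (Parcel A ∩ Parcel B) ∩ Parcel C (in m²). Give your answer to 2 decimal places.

The region (Parcel A ∩ Parcel B) ∩ Parcel C is the polygon with vertices (5,5), (6.4,5), (6.824,4.471), (6.636,3.909).
By the shoelace formula its area is 0.93.

0.93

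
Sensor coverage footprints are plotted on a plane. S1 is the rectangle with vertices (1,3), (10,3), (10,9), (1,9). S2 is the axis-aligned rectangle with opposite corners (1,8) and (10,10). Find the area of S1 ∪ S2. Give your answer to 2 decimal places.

63.00

By inclusion–exclusion:
Individual areas: |S1| = 54, |S2| = 18.
|S1∩S2|: x∈[1,10], y∈[8,9] → 9·1 = 9.
|S1 ∪ S2| = 72 − 9 = 63.00.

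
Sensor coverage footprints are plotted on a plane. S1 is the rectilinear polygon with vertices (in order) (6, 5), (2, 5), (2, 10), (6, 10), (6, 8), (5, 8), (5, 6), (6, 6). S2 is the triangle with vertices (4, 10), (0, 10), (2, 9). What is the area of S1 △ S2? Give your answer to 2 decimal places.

|S1| = 18, |S2| = 2, |S1∩S2| = 1.
|S1 △ S2| = |S1| + |S2| − 2·|S1∩S2| = 18 + 2 − 2 = 18.00.

18.00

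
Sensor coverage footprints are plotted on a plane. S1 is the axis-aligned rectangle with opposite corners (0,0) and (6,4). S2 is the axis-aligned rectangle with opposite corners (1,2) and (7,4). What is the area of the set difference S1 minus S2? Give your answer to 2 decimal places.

|S1∩S2|: x∈[1,6], y∈[2,4] → 5·2 = 10.
|S1| = 24.
|S1 ∖ S2| = |S1| − |S1∩S2| = 24 − 10 = 14.00.

14.00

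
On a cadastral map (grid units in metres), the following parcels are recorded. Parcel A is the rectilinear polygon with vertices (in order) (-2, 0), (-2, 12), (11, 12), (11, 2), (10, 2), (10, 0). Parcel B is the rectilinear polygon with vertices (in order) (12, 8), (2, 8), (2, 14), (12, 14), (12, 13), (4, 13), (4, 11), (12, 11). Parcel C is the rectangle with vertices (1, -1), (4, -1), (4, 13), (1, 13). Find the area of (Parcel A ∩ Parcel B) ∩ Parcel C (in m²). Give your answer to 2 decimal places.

The region (Parcel A ∩ Parcel B) ∩ Parcel C is the polygon with vertices (4,11), (4,8), (2,8), (2,12), (4,12).
By the shoelace formula its area is 8.00.

8.00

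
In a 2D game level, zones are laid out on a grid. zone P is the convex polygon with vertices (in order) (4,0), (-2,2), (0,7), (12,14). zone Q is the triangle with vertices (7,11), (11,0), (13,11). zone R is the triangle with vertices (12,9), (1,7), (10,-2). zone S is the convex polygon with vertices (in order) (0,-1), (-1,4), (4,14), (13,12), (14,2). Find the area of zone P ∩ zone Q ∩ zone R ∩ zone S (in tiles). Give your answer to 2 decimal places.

0.34

The intersection is the polygon with vertices (8.812,8.42), (8.278,7.486), (7.992,8.271).
By the shoelace formula its area is 0.34.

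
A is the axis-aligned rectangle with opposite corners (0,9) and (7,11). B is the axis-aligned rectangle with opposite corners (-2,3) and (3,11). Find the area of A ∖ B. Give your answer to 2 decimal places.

8.00

|A∩B|: x∈[0,3], y∈[9,11] → 3·2 = 6.
|A| = 14.
|A ∖ B| = |A| − |A∩B| = 14 − 6 = 8.00.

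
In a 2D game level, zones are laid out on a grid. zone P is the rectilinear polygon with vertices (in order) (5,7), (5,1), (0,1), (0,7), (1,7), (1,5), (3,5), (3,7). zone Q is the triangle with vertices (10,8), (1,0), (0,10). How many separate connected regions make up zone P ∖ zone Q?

2

zone P ∖ zone Q splits into 2 disjoint pieces (area 3.6736, area 3.6).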